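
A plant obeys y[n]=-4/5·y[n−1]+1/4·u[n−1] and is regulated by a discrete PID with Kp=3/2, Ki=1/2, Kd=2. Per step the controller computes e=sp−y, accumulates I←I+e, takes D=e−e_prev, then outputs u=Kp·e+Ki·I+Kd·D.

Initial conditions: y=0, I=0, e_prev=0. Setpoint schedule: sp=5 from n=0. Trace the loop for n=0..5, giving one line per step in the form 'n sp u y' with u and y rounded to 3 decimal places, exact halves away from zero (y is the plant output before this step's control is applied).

0 5 20.000 0.000
1 5 -7.500 5.000
2 5 46.000 -5.875
3 5 -58.613 16.200
4 5 155.190 -27.613
5 5 -270.134 60.888

(exact arithmetic carried between steps; '≈' marks a value shown rounded to 6 d.p. or computed from one; I and e_prev carry over from the previous line; the table rounds u and y to 3 d.p., halves away from zero)
n=0: y=0, sp=5, e=sp−y=5; I=5, D=e−e_prev=5; u=3/2·5+1/2·5+2·5=20; next y=-4/5·0+1/4·20=5
n=1: y=5, sp=5, e=sp−y=0; I=5, D=e−e_prev=-5; u=3/2·0+1/2·5+2·(-5)=-7.5; next y=-4/5·5+1/4·(-7.5)=-5.875
n=2: y=-5.875, sp=5, e=sp−y=10.875; I=15.875, D=e−e_prev=10.875; u=3/2·10.875+1/2·15.875+2·10.875=46; next y=-4/5·(-5.875)+1/4·46=16.2
n=3: y=16.2, sp=5, e=sp−y=-11.2; I=4.675, D=e−e_prev=-22.075; u=3/2·(-11.2)+1/2·4.675+2·(-22.075)=-58.6125; next y=-4/5·16.2+1/4·(-58.6125)=-27.613125
n=4: y=-27.613125, sp=5, e=sp−y=32.613125; I=37.288125, D=e−e_prev=43.813125; u=3/2·32.613125+1/2·37.288125+2·43.813125=155.19; next y=-4/5·(-27.613125)+1/4·155.19=60.888
n=5: y=60.888, sp=5, e=sp−y=-55.888; I=-18.599875, D=e−e_prev=-88.501125; u=3/2·(-55.888)+1/2·(-18.599875)+2·(-88.501125)≈-270.134188; next y=-4/5·60.888+1/4·(-270.134188)≈-116.243947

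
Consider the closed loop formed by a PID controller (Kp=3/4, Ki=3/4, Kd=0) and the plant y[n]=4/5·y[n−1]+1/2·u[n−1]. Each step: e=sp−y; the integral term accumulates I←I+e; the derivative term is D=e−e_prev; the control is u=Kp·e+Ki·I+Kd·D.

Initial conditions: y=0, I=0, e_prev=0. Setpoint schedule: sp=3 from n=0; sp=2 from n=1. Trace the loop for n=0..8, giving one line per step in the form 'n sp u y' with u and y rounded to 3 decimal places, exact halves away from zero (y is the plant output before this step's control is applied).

(exact arithmetic carried between steps; '≈' marks a value shown rounded to 6 d.p. or computed from one; I and e_prev carry over from the previous line; the table rounds u and y to 3 d.p., halves away from zero)
n=0: y=0, sp=3, e=sp−y=3; I=3, D=e−e_prev=3; u=3/4·3+3/4·3+0·3=4.5; next y=4/5·0+1/2·4.5=2.25
n=1: y=2.25, sp=2, e=sp−y=-0.25; I=2.75, D=e−e_prev=-3.25; u=3/4·(-0.25)+3/4·2.75+0·(-3.25)=1.875; next y=4/5·2.25+1/2·1.875=2.7375
n=2: y=2.7375, sp=2, e=sp−y=-0.7375; I=2.0125, D=e−e_prev=-0.4875; u=3/4·(-0.7375)+3/4·2.0125+0·(-0.4875)=0.95625; next y=4/5·2.7375+1/2·0.95625=2.668125
n=3: y=2.668125, sp=2, e=sp−y=-0.668125; I=1.344375, D=e−e_prev=0.069375; u=3/4·(-0.668125)+3/4·1.344375+0·0.069375≈0.507188; next y=4/5·2.668125+1/2·0.507188≈2.388094
n=4: y≈2.388094, sp=2, e=sp−y≈-0.388094; I≈0.956281, D=e−e_prev≈0.280031; u=3/4·(-0.388094)+3/4·0.956281+0·0.280031≈0.426141; next y=4/5·2.388094+1/2·0.426141≈2.123545
n=5: y≈2.123545, sp=2, e=sp−y≈-0.123545; I≈0.832736, D=e−e_prev≈0.264548; u=3/4·(-0.123545)+3/4·0.832736+0·0.264548≈0.531893; next y=4/5·2.123545+1/2·0.531893≈1.964783
n=6: y≈1.964783, sp=2, e=sp−y≈0.035217; I≈0.867953, D=e−e_prev≈0.158763; u=3/4·0.035217+3/4·0.867953+0·0.158763≈0.677378; next y=4/5·1.964783+1/2·0.677378≈1.910515
n=7: y≈1.910515, sp=2, e=sp−y≈0.089485; I≈0.957438, D=e−e_prev≈0.054268; u=3/4·0.089485+3/4·0.957438+0·0.054268≈0.785192; next y=4/5·1.910515+1/2·0.785192≈1.921008
n=8: y≈1.921008, sp=2, e=sp−y≈0.078992; I≈1.036430, D=e−e_prev≈-0.010493; u=3/4·0.078992+3/4·1.036430+0·(-0.010493)≈0.836566; next y=4/5·1.921008+1/2·0.836566≈1.955090

0 3 4.500 0.000
1 2 1.875 2.250
2 2 0.956 2.738
3 2 0.507 2.668
4 2 0.426 2.388
5 2 0.532 2.124
6 2 0.677 1.965
7 2 0.785 1.911
8 2 0.837 1.921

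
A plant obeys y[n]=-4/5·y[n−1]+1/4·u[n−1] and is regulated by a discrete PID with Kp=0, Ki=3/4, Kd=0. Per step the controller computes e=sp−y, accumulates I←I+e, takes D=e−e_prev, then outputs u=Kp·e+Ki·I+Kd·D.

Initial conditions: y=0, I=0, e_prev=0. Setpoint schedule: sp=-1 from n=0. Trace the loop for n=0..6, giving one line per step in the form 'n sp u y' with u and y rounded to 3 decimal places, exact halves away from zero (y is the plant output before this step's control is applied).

0 -1 -0.750 0.000
1 -1 -1.359 -0.188
2 -1 -1.967 -0.190
3 -1 -2.462 -0.340
4 -1 -2.954 -0.344
5 -1 -3.357 -0.464
6 -1 -3.755 -0.468

(exact arithmetic carried between steps; '≈' marks a value shown rounded to 6 d.p. or computed from one; I and e_prev carry over from the previous line; the table rounds u and y to 3 d.p., halves away from zero)
n=0: y=0, sp=-1, e=sp−y=-1; I=-1, D=e−e_prev=-1; u=0·(-1)+3/4·(-1)+0·(-1)=-0.75; next y=-4/5·0+1/4·(-0.75)=-0.1875
n=1: y=-0.1875, sp=-1, e=sp−y=-0.8125; I=-1.8125, D=e−e_prev=0.1875; u=0·(-0.8125)+3/4·(-1.8125)+0·0.1875=-1.359375; next y=-4/5·(-0.1875)+1/4·(-1.359375)≈-0.189844
n=2: y≈-0.189844, sp=-1, e=sp−y≈-0.810156; I≈-2.622656, D=e−e_prev≈0.002344; u=0·(-0.810156)+3/4·(-2.622656)+0·0.002344≈-1.966992; next y=-4/5·(-0.189844)+1/4·(-1.966992)≈-0.339873
n=3: y≈-0.339873, sp=-1, e=sp−y≈-0.660127; I≈-3.282783, D=e−e_prev≈0.150029; u=0·(-0.660127)+3/4·(-3.282783)+0·0.150029≈-2.462087; next y=-4/5·(-0.339873)+1/4·(-2.462087)≈-0.343623
n=4: y≈-0.343623, sp=-1, e=sp−y≈-0.656377; I≈-3.939160, D=e−e_prev≈0.003750; u=0·(-0.656377)+3/4·(-3.939160)+0·0.003750≈-2.954370; next y=-4/5·(-0.343623)+1/4·(-2.954370)≈-0.463694
n=5: y≈-0.463694, sp=-1, e=sp−y≈-0.536306; I≈-4.475466, D=e−e_prev≈0.120070; u=0·(-0.536306)+3/4·(-4.475466)+0·0.120070≈-3.356600; next y=-4/5·(-0.463694)+1/4·(-3.356600)≈-0.468195
n=6: y≈-0.468195, sp=-1, e=sp−y≈-0.531805; I≈-5.007271, D=e−e_prev≈0.004501; u=0·(-0.531805)+3/4·(-5.007271)+0·0.004501≈-3.755453; next y=-4/5·(-0.468195)+1/4·(-3.755453)≈-0.564307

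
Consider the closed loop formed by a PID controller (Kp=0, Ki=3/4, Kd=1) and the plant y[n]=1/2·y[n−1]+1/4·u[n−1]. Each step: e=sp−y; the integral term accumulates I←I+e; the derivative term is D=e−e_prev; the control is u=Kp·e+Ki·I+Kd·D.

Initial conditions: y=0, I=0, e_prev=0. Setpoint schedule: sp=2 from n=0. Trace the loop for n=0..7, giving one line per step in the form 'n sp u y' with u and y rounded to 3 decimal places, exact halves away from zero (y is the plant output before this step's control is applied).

0 2 3.500 0.000
1 2 1.469 0.875
2 2 3.311 0.805
3 2 3.392 1.230
4 2 3.987 1.463
5 2 4.159 1.728
6 2 4.321 1.904
7 2 4.344 2.032

(exact arithmetic carried between steps; '≈' marks a value shown rounded to 6 d.p. or computed from one; I and e_prev carry over from the previous line; the table rounds u and y to 3 d.p., halves away from zero)
n=0: y=0, sp=2, e=sp−y=2; I=2, D=e−e_prev=2; u=0·2+3/4·2+1·2=3.5; next y=1/2·0+1/4·3.5=0.875
n=1: y=0.875, sp=2, e=sp−y=1.125; I=3.125, D=e−e_prev=-0.875; u=0·1.125+3/4·3.125+1·(-0.875)=1.46875; next y=1/2·0.875+1/4·1.46875≈0.804688
n=2: y≈0.804688, sp=2, e=sp−y≈1.195313; I≈4.320313, D=e−e_prev≈0.070313; u=0·1.195313+3/4·4.320313+1·0.070313≈3.310547; next y=1/2·0.804688+1/4·3.310547≈1.229980
n=3: y≈1.229980, sp=2, e=sp−y≈0.770020; I≈5.090332, D=e−e_prev≈-0.425293; u=0·0.770020+3/4·5.090332+1·(-0.425293)≈3.392456; next y=1/2·1.229980+1/4·3.392456≈1.463104
n=4: y≈1.463104, sp=2, e=sp−y≈0.536896; I≈5.627228, D=e−e_prev≈-0.233124; u=0·0.536896+3/4·5.627228+1·(-0.233124)≈3.987297; next y=1/2·1.463104+1/4·3.987297≈1.728376
n=5: y≈1.728376, sp=2, e=sp−y≈0.271624; I≈5.898851, D=e−e_prev≈-0.265272; u=0·0.271624+3/4·5.898851+1·(-0.265272)≈4.158866; next y=1/2·1.728376+1/4·4.158866≈1.903905
n=6: y≈1.903905, sp=2, e=sp−y≈0.096095; I≈5.994947, D=e−e_prev≈-0.175528; u=0·0.096095+3/4·5.994947+1·(-0.175528)≈4.320682; next y=1/2·1.903905+1/4·4.320682≈2.032123
n=7: y≈2.032123, sp=2, e=sp−y≈-0.032123; I≈5.962824, D=e−e_prev≈-0.128218; u=0·(-0.032123)+3/4·5.962824+1·(-0.128218)≈4.343900; next y=1/2·2.032123+1/4·4.343900≈2.102036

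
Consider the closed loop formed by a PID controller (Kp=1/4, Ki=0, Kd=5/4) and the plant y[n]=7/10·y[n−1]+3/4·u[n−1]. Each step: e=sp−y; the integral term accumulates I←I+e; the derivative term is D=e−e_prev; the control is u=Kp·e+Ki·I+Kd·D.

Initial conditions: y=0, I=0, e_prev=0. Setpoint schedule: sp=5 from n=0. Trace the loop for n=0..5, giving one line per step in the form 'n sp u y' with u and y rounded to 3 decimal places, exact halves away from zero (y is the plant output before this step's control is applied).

(exact arithmetic carried between steps; '≈' marks a value shown rounded to 6 d.p. or computed from one; I and e_prev carry over from the previous line; the table rounds u and y to 3 d.p., halves away from zero)
n=0: y=0, sp=5, e=sp−y=5; I=5, D=e−e_prev=5; u=1/4·5+0·5+5/4·5=7.5; next y=7/10·0+3/4·7.5=5.625
n=1: y=5.625, sp=5, e=sp−y=-0.625; I=4.375, D=e−e_prev=-5.625; u=1/4·(-0.625)+0·4.375+5/4·(-5.625)=-7.1875; next y=7/10·5.625+3/4·(-7.1875)=-1.453125
n=2: y=-1.453125, sp=5, e=sp−y=6.453125; I=10.828125, D=e−e_prev=7.078125; u=1/4·6.453125+0·10.828125+5/4·7.078125≈10.460938; next y=7/10·(-1.453125)+3/4·10.460938≈6.828516
n=3: y≈6.828516, sp=5, e=sp−y≈-1.828516; I≈8.999609, D=e−e_prev≈-8.281641; u=1/4·(-1.828516)+0·8.999609+5/4·(-8.281641)≈-10.809180; next y=7/10·6.828516+3/4·(-10.809180)≈-3.326924
n=4: y≈-3.326924, sp=5, e=sp−y≈8.326924; I≈17.326533, D=e−e_prev≈10.155439; u=1/4·8.326924+0·17.326533+5/4·10.155439≈14.776030; next y=7/10·(-3.326924)+3/4·14.776030≈8.753176
n=5: y≈8.753176, sp=5, e=sp−y≈-3.753176; I≈13.573357, D=e−e_prev≈-12.080100; u=1/4·(-3.753176)+0·13.573357+5/4·(-12.080100)≈-16.038419; next y=7/10·8.753176+3/4·(-16.038419)≈-5.901591

0 5 7.500 0.000
1 5 -7.188 5.625
2 5 10.461 -1.453
3 5 -10.809 6.829
4 5 14.776 -3.327
5 5 -16.038 8.753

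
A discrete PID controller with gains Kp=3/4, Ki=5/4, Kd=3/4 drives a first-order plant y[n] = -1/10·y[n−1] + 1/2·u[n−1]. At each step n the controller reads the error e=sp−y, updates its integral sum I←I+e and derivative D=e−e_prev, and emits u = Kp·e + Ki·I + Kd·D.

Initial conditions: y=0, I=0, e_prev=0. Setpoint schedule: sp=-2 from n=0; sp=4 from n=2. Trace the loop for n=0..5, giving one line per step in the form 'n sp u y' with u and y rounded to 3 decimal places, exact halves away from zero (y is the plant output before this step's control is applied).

(exact arithmetic carried between steps; '≈' marks a value shown rounded to 6 d.p. or computed from one; I and e_prev carry over from the previous line; the table rounds u and y to 3 d.p., halves away from zero)
n=0: y=0, sp=-2, e=sp−y=-2; I=-2, D=e−e_prev=-2; u=3/4·(-2)+5/4·(-2)+3/4·(-2)=-5.5; next y=-1/10·0+1/2·(-5.5)=-2.75
n=1: y=-2.75, sp=-2, e=sp−y=0.75; I=-1.25, D=e−e_prev=2.75; u=3/4·0.75+5/4·(-1.25)+3/4·2.75=1.0625; next y=-1/10·(-2.75)+1/2·1.0625=0.80625
n=2: y=0.80625, sp=4, e=sp−y=3.19375; I=1.94375, D=e−e_prev=2.44375; u=3/4·3.19375+5/4·1.94375+3/4·2.44375≈6.657813; next y=-1/10·0.80625+1/2·6.657813≈3.248281
n=3: y≈3.248281, sp=4, e=sp−y≈0.751719; I≈2.695469, D=e−e_prev≈-2.442031; u=3/4·0.751719+5/4·2.695469+3/4·(-2.442031)≈2.101602; next y=-1/10·3.248281+1/2·2.101602≈0.725973
n=4: y≈0.725973, sp=4, e=sp−y≈3.274027; I≈5.969496, D=e−e_prev≈2.522309; u=3/4·3.274027+5/4·5.969496+3/4·2.522309≈11.809122; next y=-1/10·0.725973+1/2·11.809122≈5.831964
n=5: y≈5.831964, sp=4, e=sp−y≈-1.831964; I≈4.137532, D=e−e_prev≈-5.105991; u=3/4·(-1.831964)+5/4·4.137532+3/4·(-5.105991)≈-0.031551; next y=-1/10·5.831964+1/2·(-0.031551)≈-0.598972

0 -2 -5.500 0.000
1 -2 1.063 -2.750
2 4 6.658 0.806
3 4 2.102 3.248
4 4 11.809 0.726
5 4 -0.032 5.832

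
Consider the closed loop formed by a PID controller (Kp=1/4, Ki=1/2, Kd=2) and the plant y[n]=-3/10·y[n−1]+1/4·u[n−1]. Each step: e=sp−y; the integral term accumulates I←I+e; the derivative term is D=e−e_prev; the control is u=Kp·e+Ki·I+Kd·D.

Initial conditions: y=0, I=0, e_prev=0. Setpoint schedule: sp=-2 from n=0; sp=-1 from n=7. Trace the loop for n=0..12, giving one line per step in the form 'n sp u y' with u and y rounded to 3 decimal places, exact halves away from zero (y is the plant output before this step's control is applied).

0 -2 -5.500 0.000
1 -2 1.281 -1.375
2 -2 -7.578 0.733
3 -2 3.101 -2.114
4 -2 -12.227 1.410
5 -2 6.561 -3.479
6 -2 -19.427 2.684
7 -1 16.260 -5.662
8 -1 -31.522 5.764
9 -1 30.224 -9.610
10 -1 -51.351 10.439
11 -1 55.649 -15.969
12 -1 -85.031 18.703

(exact arithmetic carried between steps; '≈' marks a value shown rounded to 6 d.p. or computed from one; I and e_prev carry over from the previous line; the table rounds u and y to 3 d.p., halves away from zero)
n=0: y=0, sp=-2, e=sp−y=-2; I=-2, D=e−e_prev=-2; u=1/4·(-2)+1/2·(-2)+2·(-2)=-5.5; next y=-3/10·0+1/4·(-5.5)=-1.375
n=1: y=-1.375, sp=-2, e=sp−y=-0.625; I=-2.625, D=e−e_prev=1.375; u=1/4·(-0.625)+1/2·(-2.625)+2·1.375=1.28125; next y=-3/10·(-1.375)+1/4·1.28125≈0.732813
n=2: y≈0.732813, sp=-2, e=sp−y≈-2.732813; I≈-5.357813, D=e−e_prev≈-2.107813; u=1/4·(-2.732813)+1/2·(-5.357813)+2·(-2.107813)≈-7.577734; next y=-3/10·0.732813+1/4·(-7.577734)≈-2.114277
n=3: y≈-2.114277, sp=-2, e=sp−y≈0.114277; I≈-5.243535, D=e−e_prev≈2.847090; u=1/4·0.114277+1/2·(-5.243535)+2·2.847090≈3.100981; next y=-3/10·(-2.114277)+1/4·3.100981≈1.409529
n=4: y≈1.409529, sp=-2, e=sp−y≈-3.409529; I≈-8.653064, D=e−e_prev≈-3.523806; u=1/4·(-3.409529)+1/2·(-8.653064)+2·(-3.523806)≈-12.226526; next y=-3/10·1.409529+1/4·(-12.226526)≈-3.479490
n=5: y≈-3.479490, sp=-2, e=sp−y≈1.479490; I≈-7.173574, D=e−e_prev≈4.889019; u=1/4·1.479490+1/2·(-7.173574)+2·4.889019≈6.561123; next y=-3/10·(-3.479490)+1/4·6.561123≈2.684128
n=6: y≈2.684128, sp=-2, e=sp−y≈-4.684128; I≈-11.857701, D=e−e_prev≈-6.163618; u=1/4·(-4.684128)+1/2·(-11.857701)+2·(-6.163618)≈-19.427118; next y=-3/10·2.684128+1/4·(-19.427118)≈-5.662018
n=7: y≈-5.662018, sp=-1, e=sp−y≈4.662018; I≈-7.195684, D=e−e_prev≈9.346146; u=1/4·4.662018+1/2·(-7.195684)+2·9.346146≈16.259954; next y=-3/10·(-5.662018)+1/4·16.259954≈5.763594
n=8: y≈5.763594, sp=-1, e=sp−y≈-6.763594; I≈-13.959277, D=e−e_prev≈-11.425612; u=1/4·(-6.763594)+1/2·(-13.959277)+2·(-11.425612)≈-31.521760; next y=-3/10·5.763594+1/4·(-31.521760)≈-9.609518
n=9: y≈-9.609518, sp=-1, e=sp−y≈8.609518; I≈-5.349759, D=e−e_prev≈15.373112; u=1/4·8.609518+1/2·(-5.349759)+2·15.373112≈30.223724; next y=-3/10·(-9.609518)+1/4·30.223724≈10.438786
n=10: y≈10.438786, sp=-1, e=sp−y≈-11.438786; I≈-16.788546, D=e−e_prev≈-20.048305; u=1/4·(-11.438786)+1/2·(-16.788546)+2·(-20.048305)≈-51.350579; next y=-3/10·10.438786+1/4·(-51.350579)≈-15.969281
n=11: y≈-15.969281, sp=-1, e=sp−y≈14.969281; I≈-1.819265, D=e−e_prev≈26.408067; u=1/4·14.969281+1/2·(-1.819265)+2·26.408067≈55.648822; next y=-3/10·(-15.969281)+1/4·55.648822≈18.702990
n=12: y≈18.702990, sp=-1, e=sp−y≈-19.702990; I≈-21.522255, D=e−e_prev≈-34.672270; u=1/4·(-19.702990)+1/2·(-21.522255)+2·(-34.672270)≈-85.031416; next y=-3/10·18.702990+1/4·(-85.031416)≈-26.868751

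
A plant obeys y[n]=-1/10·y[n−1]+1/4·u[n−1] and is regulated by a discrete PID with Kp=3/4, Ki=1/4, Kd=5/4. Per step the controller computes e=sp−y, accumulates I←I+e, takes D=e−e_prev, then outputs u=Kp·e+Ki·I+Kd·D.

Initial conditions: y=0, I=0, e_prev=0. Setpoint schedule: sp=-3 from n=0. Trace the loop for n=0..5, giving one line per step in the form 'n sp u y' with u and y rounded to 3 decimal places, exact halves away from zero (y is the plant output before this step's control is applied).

(exact arithmetic carried between steps; '≈' marks a value shown rounded to 6 d.p. or computed from one; I and e_prev carry over from the previous line; the table rounds u and y to 3 d.p., halves away from zero)
n=0: y=0, sp=-3, e=sp−y=-3; I=-3, D=e−e_prev=-3; u=3/4·(-3)+1/4·(-3)+5/4·(-3)=-6.75; next y=-1/10·0+1/4·(-6.75)=-1.6875
n=1: y=-1.6875, sp=-3, e=sp−y=-1.3125; I=-4.3125, D=e−e_prev=1.6875; u=3/4·(-1.3125)+1/4·(-4.3125)+5/4·1.6875=0.046875; next y=-1/10·(-1.6875)+1/4·0.046875≈0.180469
n=2: y≈0.180469, sp=-3, e=sp−y≈-3.180469; I≈-7.492969, D=e−e_prev≈-1.867969; u=3/4·(-3.180469)+1/4·(-7.492969)+5/4·(-1.867969)≈-6.593555; next y=-1/10·0.180469+1/4·(-6.593555)≈-1.666436
n=3: y≈-1.666436, sp=-3, e=sp−y≈-1.333564; I≈-8.826533, D=e−e_prev≈1.846904; u=3/4·(-1.333564)+1/4·(-8.826533)+5/4·1.846904≈-0.898176; next y=-1/10·(-1.666436)+1/4·(-0.898176)≈-0.057901
n=4: y≈-0.057901, sp=-3, e=sp−y≈-2.942099; I≈-11.768633, D=e−e_prev≈-1.608535; u=3/4·(-2.942099)+1/4·(-11.768633)+5/4·(-1.608535)≈-7.159402; next y=-1/10·(-0.057901)+1/4·(-7.159402)≈-1.784060
n=5: y≈-1.784060, sp=-3, e=sp−y≈-1.215940; I≈-12.984572, D=e−e_prev≈1.726160; u=3/4·(-1.215940)+1/4·(-12.984572)+5/4·1.726160≈-2.000398; next y=-1/10·(-1.784060)+1/4·(-2.000398)≈-0.321693

0 -3 -6.750 0.000
1 -3 0.047 -1.688
2 -3 -6.594 0.180
3 -3 -0.898 -1.666
4 -3 -7.159 -0.058
5 -3 -2.000 -1.784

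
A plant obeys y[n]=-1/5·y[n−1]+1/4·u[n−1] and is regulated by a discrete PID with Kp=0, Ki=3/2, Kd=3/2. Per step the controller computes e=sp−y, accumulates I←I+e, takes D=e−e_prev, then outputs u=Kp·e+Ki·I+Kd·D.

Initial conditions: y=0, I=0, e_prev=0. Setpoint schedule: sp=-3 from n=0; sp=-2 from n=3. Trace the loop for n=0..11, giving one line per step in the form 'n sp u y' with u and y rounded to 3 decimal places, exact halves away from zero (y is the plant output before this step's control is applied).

0 -3 -9.000 0.000
1 -3 -2.250 -2.250
2 -3 -13.163 -0.113
3 -2 -1.821 -3.268
4 -2 -16.552 0.198
5 -2 -1.521 -4.178
6 -2 -18.717 0.455
7 -2 0.226 -4.770
8 -2 -20.800 1.011
9 -2 2.594 -5.402
10 -2 -23.315 1.729
11 -2 5.498 -6.174

(exact arithmetic carried between steps; '≈' marks a value shown rounded to 6 d.p. or computed from one; I and e_prev carry over from the previous line; the table rounds u and y to 3 d.p., halves away from zero)
n=0: y=0, sp=-3, e=sp−y=-3; I=-3, D=e−e_prev=-3; u=0·(-3)+3/2·(-3)+3/2·(-3)=-9; next y=-1/5·0+1/4·(-9)=-2.25
n=1: y=-2.25, sp=-3, e=sp−y=-0.75; I=-3.75, D=e−e_prev=2.25; u=0·(-0.75)+3/2·(-3.75)+3/2·2.25=-2.25; next y=-1/5·(-2.25)+1/4·(-2.25)=-0.1125
n=2: y=-0.1125, sp=-3, e=sp−y=-2.8875; I=-6.6375, D=e−e_prev=-2.1375; u=0·(-2.8875)+3/2·(-6.6375)+3/2·(-2.1375)=-13.1625; next y=-1/5·(-0.1125)+1/4·(-13.1625)=-3.268125
n=3: y=-3.268125, sp=-2, e=sp−y=1.268125; I=-5.369375, D=e−e_prev=4.155625; u=0·1.268125+3/2·(-5.369375)+3/2·4.155625=-1.820625; next y=-1/5·(-3.268125)+1/4·(-1.820625)≈0.198469
n=4: y≈0.198469, sp=-2, e=sp−y≈-2.198469; I≈-7.567844, D=e−e_prev≈-3.466594; u=0·(-2.198469)+3/2·(-7.567844)+3/2·(-3.466594)≈-16.551656; next y=-1/5·0.198469+1/4·(-16.551656)≈-4.177608
n=5: y≈-4.177608, sp=-2, e=sp−y≈2.177608; I≈-5.390236, D=e−e_prev≈4.376077; u=0·2.177608+3/2·(-5.390236)+3/2·4.376077≈-1.521239; next y=-1/5·(-4.177608)+1/4·(-1.521239)≈0.455212
n=6: y≈0.455212, sp=-2, e=sp−y≈-2.455212; I≈-7.845448, D=e−e_prev≈-4.632820; u=0·(-2.455212)+3/2·(-7.845448)+3/2·(-4.632820)≈-18.717401; next y=-1/5·0.455212+1/4·(-18.717401)≈-4.770393
n=7: y≈-4.770393, sp=-2, e=sp−y≈2.770393; I≈-5.075055, D=e−e_prev≈5.225604; u=0·2.770393+3/2·(-5.075055)+3/2·5.225604≈0.225824; next y=-1/5·(-4.770393)+1/4·0.225824≈1.010535
n=8: y≈1.010535, sp=-2, e=sp−y≈-3.010535; I≈-8.085590, D=e−e_prev≈-5.780927; u=0·(-3.010535)+3/2·(-8.085590)+3/2·(-5.780927)≈-20.799775; next y=-1/5·1.010535+1/4·(-20.799775)≈-5.402051
n=9: y≈-5.402051, sp=-2, e=sp−y≈3.402051; I≈-4.683539, D=e−e_prev≈6.412585; u=0·3.402051+3/2·(-4.683539)+3/2·6.412585≈2.593569; next y=-1/5·(-5.402051)+1/4·2.593569≈1.728802
n=10: y≈1.728802, sp=-2, e=sp−y≈-3.728802; I≈-8.412341, D=e−e_prev≈-7.130853; u=0·(-3.728802)+3/2·(-8.412341)+3/2·(-7.130853)≈-23.314792; next y=-1/5·1.728802+1/4·(-23.314792)≈-6.174458
n=11: y≈-6.174458, sp=-2, e=sp−y≈4.174458; I≈-4.237883, D=e−e_prev≈7.903261; u=0·4.174458+3/2·(-4.237883)+3/2·7.903261≈5.498067; next y=-1/5·(-6.174458)+1/4·5.498067≈2.609408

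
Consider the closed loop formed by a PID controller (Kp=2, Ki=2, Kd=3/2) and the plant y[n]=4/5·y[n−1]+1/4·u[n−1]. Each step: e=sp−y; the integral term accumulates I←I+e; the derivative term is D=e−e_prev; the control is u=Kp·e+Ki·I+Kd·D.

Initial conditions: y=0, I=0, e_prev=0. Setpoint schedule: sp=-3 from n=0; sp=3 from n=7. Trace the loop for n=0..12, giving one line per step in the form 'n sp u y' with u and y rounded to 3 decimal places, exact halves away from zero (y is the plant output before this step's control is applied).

(exact arithmetic carried between steps; '≈' marks a value shown rounded to 6 d.p. or computed from one; I and e_prev carry over from the previous line; the table rounds u and y to 3 d.p., halves away from zero)
n=0: y=0, sp=-3, e=sp−y=-3; I=-3, D=e−e_prev=-3; u=2·(-3)+2·(-3)+3/2·(-3)=-16.5; next y=4/5·0+1/4·(-16.5)=-4.125
n=1: y=-4.125, sp=-3, e=sp−y=1.125; I=-1.875, D=e−e_prev=4.125; u=2·1.125+2·(-1.875)+3/2·4.125=4.6875; next y=4/5·(-4.125)+1/4·4.6875=-2.128125
n=2: y=-2.128125, sp=-3, e=sp−y=-0.871875; I=-2.746875, D=e−e_prev=-1.996875; u=2·(-0.871875)+2·(-2.746875)+3/2·(-1.996875)≈-10.232813; next y=4/5·(-2.128125)+1/4·(-10.232813)≈-4.260703
n=3: y≈-4.260703, sp=-3, e=sp−y≈1.260703; I≈-1.486172, D=e−e_prev≈2.132578; u=2·1.260703+2·(-1.486172)+3/2·2.132578≈2.747930; next y=4/5·(-4.260703)+1/4·2.747930≈-2.721580
n=4: y≈-2.721580, sp=-3, e=sp−y≈-0.278420; I≈-1.764592, D=e−e_prev≈-1.539123; u=2·(-0.278420)+2·(-1.764592)+3/2·(-1.539123)≈-6.394708; next y=4/5·(-2.721580)+1/4·(-6.394708)≈-3.775941
n=5: y≈-3.775941, sp=-3, e=sp−y≈0.775941; I≈-0.988651, D=e−e_prev≈1.054361; u=2·0.775941+2·(-0.988651)+3/2·1.054361≈1.156122; next y=4/5·(-3.775941)+1/4·1.156122≈-2.731722
n=6: y≈-2.731722, sp=-3, e=sp−y≈-0.268278; I≈-1.256928, D=e−e_prev≈-1.044219; u=2·(-0.268278)+2·(-1.256928)+3/2·(-1.044219)≈-4.616740; next y=4/5·(-2.731722)+1/4·(-4.616740)≈-3.339563
n=7: y≈-3.339563, sp=3, e=sp−y≈6.339563; I≈5.082635, D=e−e_prev≈6.607841; u=2·6.339563+2·5.082635+3/2·6.607841≈32.756156; next y=4/5·(-3.339563)+1/4·32.756156≈5.517389
n=8: y≈5.517389, sp=3, e=sp−y≈-2.517389; I≈2.565246, D=e−e_prev≈-8.856952; u=2·(-2.517389)+2·2.565246+3/2·(-8.856952)≈-13.189713; next y=4/5·5.517389+1/4·(-13.189713)≈1.116483
n=9: y≈1.116483, sp=3, e=sp−y≈1.883517; I≈4.448763, D=e−e_prev≈4.400906; u=2·1.883517+2·4.448763+3/2·4.400906≈19.265920; next y=4/5·1.116483+1/4·19.265920≈5.709666
n=10: y≈5.709666, sp=3, e=sp−y≈-2.709666; I≈1.739097, D=e−e_prev≈-4.593183; u=2·(-2.709666)+2·1.739097+3/2·(-4.593183)≈-8.830913; next y=4/5·5.709666+1/4·(-8.830913)≈2.360005
n=11: y≈2.360005, sp=3, e=sp−y≈0.639995; I≈2.379092, D=e−e_prev≈3.349662; u=2·0.639995+2·2.379092+3/2·3.349662≈11.062668; next y=4/5·2.360005+1/4·11.062668≈4.653671
n=12: y≈4.653671, sp=3, e=sp−y≈-1.653671; I≈0.725422, D=e−e_prev≈-2.293666; u=2·(-1.653671)+2·0.725422+3/2·(-2.293666)≈-5.296997; next y=4/5·4.653671+1/4·(-5.296997)≈2.398687

0 -3 -16.500 0.000
1 -3 4.688 -4.125
2 -3 -10.233 -2.128
3 -3 2.748 -4.261
4 -3 -6.395 -2.722
5 -3 1.156 -3.776
6 -3 -4.617 -2.732
7 3 32.756 -3.340
8 3 -13.190 5.517
9 3 19.266 1.116
10 3 -8.831 5.710
11 3 11.063 2.360
12 3 -5.297 4.654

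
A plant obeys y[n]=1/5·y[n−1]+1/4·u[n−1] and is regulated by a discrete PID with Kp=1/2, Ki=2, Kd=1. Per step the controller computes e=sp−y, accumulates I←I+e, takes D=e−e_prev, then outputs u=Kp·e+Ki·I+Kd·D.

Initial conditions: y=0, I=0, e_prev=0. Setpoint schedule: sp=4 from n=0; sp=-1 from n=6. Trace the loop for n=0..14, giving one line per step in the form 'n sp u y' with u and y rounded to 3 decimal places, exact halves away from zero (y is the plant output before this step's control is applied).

0 4 14.000 0.000
1 4 5.750 3.500
2 4 15.019 2.138
3 4 10.225 4.182
4 4 14.669 3.393
5 4 11.758 4.346
6 -1 -3.601 3.809
7 -1 5.060 -0.138
8 -1 -5.425 1.237
9 -1 -0.313 -1.109
10 -1 -5.272 -0.300
11 -1 -2.090 -1.378
12 -1 -4.442 -0.798
13 -1 -2.614 -1.270
14 -1 -3.815 -0.907

(exact arithmetic carried between steps; '≈' marks a value shown rounded to 6 d.p. or computed from one; I and e_prev carry over from the previous line; the table rounds u and y to 3 d.p., halves away from zero)
n=0: y=0, sp=4, e=sp−y=4; I=4, D=e−e_prev=4; u=1/2·4+2·4+1·4=14; next y=1/5·0+1/4·14=3.5
n=1: y=3.5, sp=4, e=sp−y=0.5; I=4.5, D=e−e_prev=-3.5; u=1/2·0.5+2·4.5+1·(-3.5)=5.75; next y=1/5·3.5+1/4·5.75=2.1375
n=2: y=2.1375, sp=4, e=sp−y=1.8625; I=6.3625, D=e−e_prev=1.3625; u=1/2·1.8625+2·6.3625+1·1.3625=15.01875; next y=1/5·2.1375+1/4·15.01875≈4.182188
n=3: y≈4.182188, sp=4, e=sp−y≈-0.182188; I≈6.180313, D=e−e_prev≈-2.044688; u=1/2·(-0.182188)+2·6.180313+1·(-2.044688)≈10.224844; next y=1/5·4.182188+1/4·10.224844≈3.392648
n=4: y≈3.392648, sp=4, e=sp−y≈0.607352; I≈6.787664, D=e−e_prev≈0.789539; u=1/2·0.607352+2·6.787664+1·0.789539≈14.668543; next y=1/5·3.392648+1/4·14.668543≈4.345665
n=5: y≈4.345665, sp=4, e=sp−y≈-0.345665; I≈6.441999, D=e−e_prev≈-0.953017; u=1/2·(-0.345665)+2·6.441999+1·(-0.953017)≈11.758148; next y=1/5·4.345665+1/4·11.758148≈3.808670
n=6: y≈3.808670, sp=-1, e=sp−y≈-4.808670; I≈1.633329, D=e−e_prev≈-4.463005; u=1/2·(-4.808670)+2·1.633329+1·(-4.463005)≈-3.600682; next y=1/5·3.808670+1/4·(-3.600682)≈-0.138437
n=7: y≈-0.138437, sp=-1, e=sp−y≈-0.861563; I≈0.771765, D=e−e_prev≈3.947107; u=1/2·(-0.861563)+2·0.771765+1·3.947107≈5.059855; next y=1/5·(-0.138437)+1/4·5.059855≈1.237277
n=8: y≈1.237277, sp=-1, e=sp−y≈-2.237277; I≈-1.465511, D=e−e_prev≈-1.375713; u=1/2·(-2.237277)+2·(-1.465511)+1·(-1.375713)≈-5.425374; next y=1/5·1.237277+1/4·(-5.425374)≈-1.108888
n=9: y≈-1.108888, sp=-1, e=sp−y≈0.108888; I≈-1.356623, D=e−e_prev≈2.346165; u=1/2·0.108888+2·(-1.356623)+1·2.346165≈-0.312637; next y=1/5·(-1.108888)+1/4·(-0.312637)≈-0.299937
n=10: y≈-0.299937, sp=-1, e=sp−y≈-0.700063; I≈-2.056686, D=e−e_prev≈-0.808951; u=1/2·(-0.700063)+2·(-2.056686)+1·(-0.808951)≈-5.272355; next y=1/5·(-0.299937)+1/4·(-5.272355)≈-1.378076
n=11: y≈-1.378076, sp=-1, e=sp−y≈0.378076; I≈-1.678610, D=e−e_prev≈1.078139; u=1/2·0.378076+2·(-1.678610)+1·1.078139≈-2.090043; next y=1/5·(-1.378076)+1/4·(-2.090043)≈-0.798126
n=12: y≈-0.798126, sp=-1, e=sp−y≈-0.201874; I≈-1.880484, D=e−e_prev≈-0.579950; u=1/2·(-0.201874)+2·(-1.880484)+1·(-0.579950)≈-4.441855; next y=1/5·(-0.798126)+1/4·(-4.441855)≈-1.270089
n=13: y≈-1.270089, sp=-1, e=sp−y≈0.270089; I≈-1.610395, D=e−e_prev≈0.471963; u=1/2·0.270089+2·(-1.610395)+1·0.471963≈-2.613782; next y=1/5·(-1.270089)+1/4·(-2.613782)≈-0.907463
n=14: y≈-0.907463, sp=-1, e=sp−y≈-0.092537; I≈-1.702932, D=e−e_prev≈-0.362626; u=1/2·(-0.092537)+2·(-1.702932)+1·(-0.362626)≈-3.814757; next y=1/5·(-0.907463)+1/4·(-3.814757)≈-1.135182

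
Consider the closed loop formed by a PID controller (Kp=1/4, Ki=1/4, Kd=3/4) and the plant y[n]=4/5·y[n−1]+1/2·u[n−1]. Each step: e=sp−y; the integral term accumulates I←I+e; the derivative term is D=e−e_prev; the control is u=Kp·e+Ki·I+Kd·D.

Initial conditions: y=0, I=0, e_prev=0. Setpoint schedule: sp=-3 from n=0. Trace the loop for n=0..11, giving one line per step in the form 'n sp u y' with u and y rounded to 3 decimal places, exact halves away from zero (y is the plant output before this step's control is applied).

0 -3 -3.750 0.000
1 -3 0.094 -1.875
2 -3 -2.121 -1.453
3 -3 -1.229 -2.223
4 -3 -1.788 -2.393
5 -3 -1.548 -2.809
6 -3 -1.642 -3.021
7 -3 -1.525 -3.238
8 -3 -1.485 -3.353
9 -3 -1.393 -3.424
10 -3 -1.326 -3.436
11 -3 -1.256 -3.412

(exact arithmetic carried between steps; '≈' marks a value shown rounded to 6 d.p. or computed from one; I and e_prev carry over from the previous line; the table rounds u and y to 3 d.p., halves away from zero)
n=0: y=0, sp=-3, e=sp−y=-3; I=-3, D=e−e_prev=-3; u=1/4·(-3)+1/4·(-3)+3/4·(-3)=-3.75; next y=4/5·0+1/2·(-3.75)=-1.875
n=1: y=-1.875, sp=-3, e=sp−y=-1.125; I=-4.125, D=e−e_prev=1.875; u=1/4·(-1.125)+1/4·(-4.125)+3/4·1.875=0.09375; next y=4/5·(-1.875)+1/2·0.09375=-1.453125
n=2: y=-1.453125, sp=-3, e=sp−y=-1.546875; I=-5.671875, D=e−e_prev=-0.421875; u=1/4·(-1.546875)+1/4·(-5.671875)+3/4·(-0.421875)≈-2.121094; next y=4/5·(-1.453125)+1/2·(-2.121094)≈-2.223047
n=3: y≈-2.223047, sp=-3, e=sp−y≈-0.776953; I≈-6.448828, D=e−e_prev≈0.769922; u=1/4·(-0.776953)+1/4·(-6.448828)+3/4·0.769922≈-1.229004; next y=4/5·(-2.223047)+1/2·(-1.229004)≈-2.392939
n=4: y≈-2.392939, sp=-3, e=sp−y≈-0.607061; I≈-7.055889, D=e−e_prev≈0.169893; u=1/4·(-0.607061)+1/4·(-7.055889)+3/4·0.169893≈-1.788318; next y=4/5·(-2.392939)+1/2·(-1.788318)≈-2.808510
n=5: y≈-2.808510, sp=-3, e=sp−y≈-0.191490; I≈-7.247378, D=e−e_prev≈0.415571; u=1/4·(-0.191490)+1/4·(-7.247378)+3/4·0.415571≈-1.548039; next y=4/5·(-2.808510)+1/2·(-1.548039)≈-3.020828
n=6: y≈-3.020828, sp=-3, e=sp−y≈0.020828; I≈-7.226550, D=e−e_prev≈0.212317; u=1/4·0.020828+1/4·(-7.226550)+3/4·0.212317≈-1.642193; next y=4/5·(-3.020828)+1/2·(-1.642193)≈-3.237759
n=7: y≈-3.237759, sp=-3, e=sp−y≈0.237759; I≈-6.988792, D=e−e_prev≈0.216931; u=1/4·0.237759+1/4·(-6.988792)+3/4·0.216931≈-1.525060; next y=4/5·(-3.237759)+1/2·(-1.525060)≈-3.352737
n=8: y≈-3.352737, sp=-3, e=sp−y≈0.352737; I≈-6.636055, D=e−e_prev≈0.114978; u=1/4·0.352737+1/4·(-6.636055)+3/4·0.114978≈-1.484596; next y=4/5·(-3.352737)+1/2·(-1.484596)≈-3.424487
n=9: y≈-3.424487, sp=-3, e=sp−y≈0.424487; I≈-6.211568, D=e−e_prev≈0.071750; u=1/4·0.424487+1/4·(-6.211568)+3/4·0.071750≈-1.392957; next y=4/5·(-3.424487)+1/2·(-1.392957)≈-3.436069
n=10: y≈-3.436069, sp=-3, e=sp−y≈0.436069; I≈-5.775499, D=e−e_prev≈0.011581; u=1/4·0.436069+1/4·(-5.775499)+3/4·0.011581≈-1.326172; next y=4/5·(-3.436069)+1/2·(-1.326172)≈-3.411941
n=11: y≈-3.411941, sp=-3, e=sp−y≈0.411941; I≈-5.363558, D=e−e_prev≈-0.024128; u=1/4·0.411941+1/4·(-5.363558)+3/4·(-0.024128)≈-1.256000; next y=4/5·(-3.411941)+1/2·(-1.256000)≈-3.357553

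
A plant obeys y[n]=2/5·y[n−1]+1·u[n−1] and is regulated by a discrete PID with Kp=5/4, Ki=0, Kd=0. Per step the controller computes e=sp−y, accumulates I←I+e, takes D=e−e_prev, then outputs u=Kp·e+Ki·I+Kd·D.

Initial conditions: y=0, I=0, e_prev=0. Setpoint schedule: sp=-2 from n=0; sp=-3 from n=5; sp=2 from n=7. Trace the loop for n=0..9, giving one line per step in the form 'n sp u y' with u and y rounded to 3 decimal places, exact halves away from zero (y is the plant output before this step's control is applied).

(exact arithmetic carried between steps; '≈' marks a value shown rounded to 6 d.p. or computed from one; I and e_prev carry over from the previous line; the table rounds u and y to 3 d.p., halves away from zero)
n=0: y=0, sp=-2, e=sp−y=-2; I=-2, D=e−e_prev=-2; u=5/4·(-2)+0·(-2)+0·(-2)=-2.5; next y=2/5·0+1·(-2.5)=-2.5
n=1: y=-2.5, sp=-2, e=sp−y=0.5; I=-1.5, D=e−e_prev=2.5; u=5/4·0.5+0·(-1.5)+0·2.5=0.625; next y=2/5·(-2.5)+1·0.625=-0.375
n=2: y=-0.375, sp=-2, e=sp−y=-1.625; I=-3.125, D=e−e_prev=-2.125; u=5/4·(-1.625)+0·(-3.125)+0·(-2.125)=-2.03125; next y=2/5·(-0.375)+1·(-2.03125)=-2.18125
n=3: y=-2.18125, sp=-2, e=sp−y=0.18125; I=-2.94375, D=e−e_prev=1.80625; u=5/4·0.18125+0·(-2.94375)+0·1.80625≈0.226563; next y=2/5·(-2.18125)+1·0.226563≈-0.645938
n=4: y≈-0.645938, sp=-2, e=sp−y≈-1.354063; I≈-4.297813, D=e−e_prev≈-1.535313; u=5/4·(-1.354063)+0·(-4.297813)+0·(-1.535313)≈-1.692578; next y=2/5·(-0.645938)+1·(-1.692578)≈-1.950953
n=5: y≈-1.950953, sp=-3, e=sp−y≈-1.049047; I≈-5.346859, D=e−e_prev≈0.305016; u=5/4·(-1.049047)+0·(-5.346859)+0·0.305016≈-1.311309; next y=2/5·(-1.950953)+1·(-1.311309)≈-2.091690
n=6: y≈-2.091690, sp=-3, e=sp−y≈-0.908310; I≈-6.255170, D=e−e_prev≈0.140737; u=5/4·(-0.908310)+0·(-6.255170)+0·0.140737≈-1.135388; next y=2/5·(-2.091690)+1·(-1.135388)≈-1.972064
n=7: y≈-1.972064, sp=2, e=sp−y≈3.972064; I≈-2.283106, D=e−e_prev≈4.880374; u=5/4·3.972064+0·(-2.283106)+0·4.880374≈4.965080; next y=2/5·(-1.972064)+1·4.965080≈4.176254
n=8: y≈4.176254, sp=2, e=sp−y≈-2.176254; I≈-4.459360, D=e−e_prev≈-6.148318; u=5/4·(-2.176254)+0·(-4.459360)+0·(-6.148318)≈-2.720318; next y=2/5·4.176254+1·(-2.720318)≈-1.049816
n=9: y≈-1.049816, sp=2, e=sp−y≈3.049816; I≈-1.409544, D=e−e_prev≈5.226070; u=5/4·3.049816+0·(-1.409544)+0·5.226070≈3.812270; next y=2/5·(-1.049816)+1·3.812270≈3.392344

0 -2 -2.500 0.000
1 -2 0.625 -2.500
2 -2 -2.031 -0.375
3 -2 0.227 -2.181
4 -2 -1.693 -0.646
5 -3 -1.311 -1.951
6 -3 -1.135 -2.092
7 2 4.965 -1.972
8 2 -2.720 4.176
9 2 3.812 -1.050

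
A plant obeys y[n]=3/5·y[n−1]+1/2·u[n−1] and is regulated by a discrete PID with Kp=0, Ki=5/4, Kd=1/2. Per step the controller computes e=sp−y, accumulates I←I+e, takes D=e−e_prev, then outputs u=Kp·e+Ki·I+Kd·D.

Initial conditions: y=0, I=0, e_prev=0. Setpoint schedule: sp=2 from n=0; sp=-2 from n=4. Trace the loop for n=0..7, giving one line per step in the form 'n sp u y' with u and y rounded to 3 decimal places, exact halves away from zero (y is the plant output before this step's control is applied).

0 2 3.500 0.000
1 2 1.938 1.750
2 2 2.655 2.019
3 2 1.856 2.539
4 -2 -5.404 2.451
5 -2 -2.567 -1.231
6 -2 -3.985 -2.023
7 -2 -2.281 -3.206

(exact arithmetic carried between steps; '≈' marks a value shown rounded to 6 d.p. or computed from one; I and e_prev carry over from the previous line; the table rounds u and y to 3 d.p., halves away from zero)
n=0: y=0, sp=2, e=sp−y=2; I=2, D=e−e_prev=2; u=0·2+5/4·2+1/2·2=3.5; next y=3/5·0+1/2·3.5=1.75
n=1: y=1.75, sp=2, e=sp−y=0.25; I=2.25, D=e−e_prev=-1.75; u=0·0.25+5/4·2.25+1/2·(-1.75)=1.9375; next y=3/5·1.75+1/2·1.9375=2.01875
n=2: y=2.01875, sp=2, e=sp−y=-0.01875; I=2.23125, D=e−e_prev=-0.26875; u=0·(-0.01875)+5/4·2.23125+1/2·(-0.26875)≈2.654688; next y=3/5·2.01875+1/2·2.654688≈2.538594
n=3: y≈2.538594, sp=2, e=sp−y≈-0.538594; I≈1.692656, D=e−e_prev≈-0.519844; u=0·(-0.538594)+5/4·1.692656+1/2·(-0.519844)≈1.855898; next y=3/5·2.538594+1/2·1.855898≈2.451105
n=4: y≈2.451105, sp=-2, e=sp−y≈-4.451105; I≈-2.758449, D=e−e_prev≈-3.912512; u=0·(-4.451105)+5/4·(-2.758449)+1/2·(-3.912512)≈-5.404317; next y=3/5·2.451105+1/2·(-5.404317)≈-1.231495
n=5: y≈-1.231495, sp=-2, e=sp−y≈-0.768505; I≈-3.526954, D=e−e_prev≈3.682601; u=0·(-0.768505)+5/4·(-3.526954)+1/2·3.682601≈-2.567392; next y=3/5·(-1.231495)+1/2·(-2.567392)≈-2.022593
n=6: y≈-2.022593, sp=-2, e=sp−y≈0.022593; I≈-3.504361, D=e−e_prev≈0.791098; u=0·0.022593+5/4·(-3.504361)+1/2·0.791098≈-3.984902; next y=3/5·(-2.022593)+1/2·(-3.984902)≈-3.206007
n=7: y≈-3.206007, sp=-2, e=sp−y≈1.206007; I≈-2.298354, D=e−e_prev≈1.183414; u=0·1.206007+5/4·(-2.298354)+1/2·1.183414≈-2.281235; next y=3/5·(-3.206007)+1/2·(-2.281235)≈-3.064222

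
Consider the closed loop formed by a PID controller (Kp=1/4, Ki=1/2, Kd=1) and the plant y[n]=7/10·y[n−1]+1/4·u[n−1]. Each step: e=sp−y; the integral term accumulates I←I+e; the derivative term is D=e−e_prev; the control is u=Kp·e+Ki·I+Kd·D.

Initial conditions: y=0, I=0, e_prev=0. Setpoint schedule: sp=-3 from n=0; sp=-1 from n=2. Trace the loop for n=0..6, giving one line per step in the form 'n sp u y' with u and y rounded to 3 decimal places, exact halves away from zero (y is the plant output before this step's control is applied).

0 -3 -5.250 0.000
1 -3 -1.453 -1.313
2 -1 -0.163 -1.282
3 -1 -2.593 -0.938
4 -1 -1.638 -1.305
5 -1 -1.821 -1.323
6 -1 -1.575 -1.381

(exact arithmetic carried between steps; '≈' marks a value shown rounded to 6 d.p. or computed from one; I and e_prev carry over from the previous line; the table rounds u and y to 3 d.p., halves away from zero)
n=0: y=0, sp=-3, e=sp−y=-3; I=-3, D=e−e_prev=-3; u=1/4·(-3)+1/2·(-3)+1·(-3)=-5.25; next y=7/10·0+1/4·(-5.25)=-1.3125
n=1: y=-1.3125, sp=-3, e=sp−y=-1.6875; I=-4.6875, D=e−e_prev=1.3125; u=1/4·(-1.6875)+1/2·(-4.6875)+1·1.3125=-1.453125; next y=7/10·(-1.3125)+1/4·(-1.453125)≈-1.282031
n=2: y≈-1.282031, sp=-1, e=sp−y≈0.282031; I≈-4.405469, D=e−e_prev≈1.969531; u=1/4·0.282031+1/2·(-4.405469)+1·1.969531≈-0.162695; next y=7/10·(-1.282031)+1/4·(-0.162695)≈-0.938096
n=3: y≈-0.938096, sp=-1, e=sp−y≈-0.061904; I≈-4.467373, D=e−e_prev≈-0.343936; u=1/4·(-0.061904)+1/2·(-4.467373)+1·(-0.343936)≈-2.593098; next y=7/10·(-0.938096)+1/4·(-2.593098)≈-1.304942
n=4: y≈-1.304942, sp=-1, e=sp−y≈0.304942; I≈-4.162432, D=e−e_prev≈0.366846; u=1/4·0.304942+1/2·(-4.162432)+1·0.366846≈-1.638135; next y=7/10·(-1.304942)+1/4·(-1.638135)≈-1.322993
n=5: y≈-1.322993, sp=-1, e=sp−y≈0.322993; I≈-3.839439, D=e−e_prev≈0.018051; u=1/4·0.322993+1/2·(-3.839439)+1·0.018051≈-1.820920; next y=7/10·(-1.322993)+1/4·(-1.820920)≈-1.381325
n=6: y≈-1.381325, sp=-1, e=sp−y≈0.381325; I≈-3.458114, D=e−e_prev≈0.058332; u=1/4·0.381325+1/2·(-3.458114)+1·0.058332≈-1.575394; next y=7/10·(-1.381325)+1/4·(-1.575394)≈-1.360776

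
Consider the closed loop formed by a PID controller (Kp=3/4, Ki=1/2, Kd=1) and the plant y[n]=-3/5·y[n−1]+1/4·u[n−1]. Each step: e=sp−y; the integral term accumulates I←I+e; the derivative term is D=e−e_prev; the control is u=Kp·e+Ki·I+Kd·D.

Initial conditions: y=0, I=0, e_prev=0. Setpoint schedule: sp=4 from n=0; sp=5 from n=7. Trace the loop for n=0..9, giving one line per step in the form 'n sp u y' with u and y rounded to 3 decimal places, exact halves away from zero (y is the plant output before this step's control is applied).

0 4 9.000 0.000
1 4 1.938 2.250
2 4 12.073 -0.866
3 4 1.483 3.538
4 4 18.018 -1.752
5 4 -0.837 5.556
6 4 26.164 -3.543
7 5 -4.384 8.667
8 5 38.658 -6.296
9 5 -15.067 13.442

(exact arithmetic carried between steps; '≈' marks a value shown rounded to 6 d.p. or computed from one; I and e_prev carry over from the previous line; the table rounds u and y to 3 d.p., halves away from zero)
n=0: y=0, sp=4, e=sp−y=4; I=4, D=e−e_prev=4; u=3/4·4+1/2·4+1·4=9; next y=-3/5·0+1/4·9=2.25
n=1: y=2.25, sp=4, e=sp−y=1.75; I=5.75, D=e−e_prev=-2.25; u=3/4·1.75+1/2·5.75+1·(-2.25)=1.9375; next y=-3/5·2.25+1/4·1.9375=-0.865625
n=2: y=-0.865625, sp=4, e=sp−y=4.865625; I=10.615625, D=e−e_prev=3.115625; u=3/4·4.865625+1/2·10.615625+1·3.115625≈12.072656; next y=-3/5·(-0.865625)+1/4·12.072656≈3.537539
n=3: y≈3.537539, sp=4, e=sp−y≈0.462461; I≈11.078086, D=e−e_prev≈-4.403164; u=3/4·0.462461+1/2·11.078086+1·(-4.403164)≈1.482725; next y=-3/5·3.537539+1/4·1.482725≈-1.751842
n=4: y≈-1.751842, sp=4, e=sp−y≈5.751842; I≈16.829928, D=e−e_prev≈5.289381; u=3/4·5.751842+1/2·16.829928+1·5.289381≈18.018227; next y=-3/5·(-1.751842)+1/4·18.018227≈5.555662
n=5: y≈5.555662, sp=4, e=sp−y≈-1.555662; I≈15.274266, D=e−e_prev≈-7.307504; u=3/4·(-1.555662)+1/2·15.274266+1·(-7.307504)≈-0.837118; next y=-3/5·5.555662+1/4·(-0.837118)≈-3.542677
n=6: y≈-3.542677, sp=4, e=sp−y≈7.542677; I≈22.816943, D=e−e_prev≈9.098339; u=3/4·7.542677+1/2·22.816943+1·9.098339≈26.163818; next y=-3/5·(-3.542677)+1/4·26.163818≈8.666561
n=7: y≈8.666561, sp=5, e=sp−y≈-3.666561; I≈19.150382, D=e−e_prev≈-11.209237; u=3/4·(-3.666561)+1/2·19.150382+1·(-11.209237)≈-4.383967; next y=-3/5·8.666561+1/4·(-4.383967)≈-6.295928
n=8: y≈-6.295928, sp=5, e=sp−y≈11.295928; I≈30.446310, D=e−e_prev≈14.962489; u=3/4·11.295928+1/2·30.446310+1·14.962489≈38.657590; next y=-3/5·(-6.295928)+1/4·38.657590≈13.441954
n=9: y≈13.441954, sp=5, e=sp−y≈-8.441954; I≈22.004356, D=e−e_prev≈-19.737882; u=3/4·(-8.441954)+1/2·22.004356+1·(-19.737882)≈-15.067170; next y=-3/5·13.441954+1/4·(-15.067170)≈-11.831965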